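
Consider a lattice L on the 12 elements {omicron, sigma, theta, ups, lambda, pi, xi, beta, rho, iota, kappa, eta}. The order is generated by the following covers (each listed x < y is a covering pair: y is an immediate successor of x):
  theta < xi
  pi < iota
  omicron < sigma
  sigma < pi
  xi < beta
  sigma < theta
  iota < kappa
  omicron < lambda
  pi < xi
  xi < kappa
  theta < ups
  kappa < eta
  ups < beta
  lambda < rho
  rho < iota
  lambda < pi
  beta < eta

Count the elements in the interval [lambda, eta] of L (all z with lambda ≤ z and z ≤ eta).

8

The interval [lambda, eta] = {beta, eta, iota, kappa, lambda, pi, rho, xi}, which has 8 elements.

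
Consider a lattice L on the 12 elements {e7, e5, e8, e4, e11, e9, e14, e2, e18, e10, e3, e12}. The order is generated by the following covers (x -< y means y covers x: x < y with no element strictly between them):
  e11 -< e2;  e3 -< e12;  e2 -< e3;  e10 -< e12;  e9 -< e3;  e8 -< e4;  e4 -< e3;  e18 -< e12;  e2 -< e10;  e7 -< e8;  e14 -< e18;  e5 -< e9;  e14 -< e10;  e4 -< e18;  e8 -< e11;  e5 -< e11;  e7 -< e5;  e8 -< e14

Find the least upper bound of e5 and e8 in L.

e11

Common upper bounds of {e5, e8}: e10, e11, e12, e2, e3.
The least among these is e11.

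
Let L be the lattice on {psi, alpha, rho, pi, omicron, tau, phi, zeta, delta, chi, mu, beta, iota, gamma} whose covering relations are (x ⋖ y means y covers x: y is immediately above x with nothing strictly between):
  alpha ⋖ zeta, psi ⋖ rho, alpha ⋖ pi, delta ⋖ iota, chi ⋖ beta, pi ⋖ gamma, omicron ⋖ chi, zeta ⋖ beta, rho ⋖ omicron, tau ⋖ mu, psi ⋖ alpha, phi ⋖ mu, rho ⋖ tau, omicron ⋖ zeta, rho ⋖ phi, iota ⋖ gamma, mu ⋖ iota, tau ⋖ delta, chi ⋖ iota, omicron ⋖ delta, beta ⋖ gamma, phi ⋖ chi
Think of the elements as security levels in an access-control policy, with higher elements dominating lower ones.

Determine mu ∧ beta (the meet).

phi

Common lower bounds of {mu, beta}: phi, psi, rho.
The greatest among these is phi.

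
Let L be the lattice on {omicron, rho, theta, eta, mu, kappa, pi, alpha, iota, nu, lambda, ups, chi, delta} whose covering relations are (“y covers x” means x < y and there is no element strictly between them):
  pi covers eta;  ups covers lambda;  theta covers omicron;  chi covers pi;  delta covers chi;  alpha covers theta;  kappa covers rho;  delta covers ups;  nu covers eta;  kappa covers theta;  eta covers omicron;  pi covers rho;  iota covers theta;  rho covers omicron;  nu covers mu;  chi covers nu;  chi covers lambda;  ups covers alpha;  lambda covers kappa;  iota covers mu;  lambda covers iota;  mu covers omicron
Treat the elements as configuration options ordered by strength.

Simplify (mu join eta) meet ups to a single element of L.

mu

mu ∨ eta = nu
nu ∧ ups = mu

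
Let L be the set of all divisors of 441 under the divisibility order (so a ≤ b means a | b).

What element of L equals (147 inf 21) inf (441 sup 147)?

21

147 ∧ 21 = 21
441 ∨ 147 = 441
21 ∧ 441 = 21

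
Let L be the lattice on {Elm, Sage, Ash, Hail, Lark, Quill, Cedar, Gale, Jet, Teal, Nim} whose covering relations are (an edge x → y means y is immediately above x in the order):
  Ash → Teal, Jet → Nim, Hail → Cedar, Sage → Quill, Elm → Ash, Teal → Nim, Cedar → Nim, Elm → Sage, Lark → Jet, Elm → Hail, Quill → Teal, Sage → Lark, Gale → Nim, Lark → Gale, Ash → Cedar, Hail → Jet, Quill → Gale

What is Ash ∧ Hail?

Elm

Common lower bounds of {Ash, Hail}: Elm.
The greatest among these is Elm.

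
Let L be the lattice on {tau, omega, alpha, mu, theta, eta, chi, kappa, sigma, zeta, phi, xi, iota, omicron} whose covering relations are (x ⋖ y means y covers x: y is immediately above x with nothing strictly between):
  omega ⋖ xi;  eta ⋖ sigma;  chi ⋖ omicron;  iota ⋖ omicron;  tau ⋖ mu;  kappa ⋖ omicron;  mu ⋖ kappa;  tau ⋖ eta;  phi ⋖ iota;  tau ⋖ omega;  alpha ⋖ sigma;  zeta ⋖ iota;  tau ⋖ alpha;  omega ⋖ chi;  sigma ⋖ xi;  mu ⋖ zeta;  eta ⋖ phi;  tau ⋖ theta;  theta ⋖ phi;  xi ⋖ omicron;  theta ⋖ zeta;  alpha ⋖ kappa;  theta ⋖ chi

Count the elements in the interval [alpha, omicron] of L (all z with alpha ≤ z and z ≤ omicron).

The interval [alpha, omicron] = {alpha, kappa, omicron, sigma, xi}, which has 5 elements.

5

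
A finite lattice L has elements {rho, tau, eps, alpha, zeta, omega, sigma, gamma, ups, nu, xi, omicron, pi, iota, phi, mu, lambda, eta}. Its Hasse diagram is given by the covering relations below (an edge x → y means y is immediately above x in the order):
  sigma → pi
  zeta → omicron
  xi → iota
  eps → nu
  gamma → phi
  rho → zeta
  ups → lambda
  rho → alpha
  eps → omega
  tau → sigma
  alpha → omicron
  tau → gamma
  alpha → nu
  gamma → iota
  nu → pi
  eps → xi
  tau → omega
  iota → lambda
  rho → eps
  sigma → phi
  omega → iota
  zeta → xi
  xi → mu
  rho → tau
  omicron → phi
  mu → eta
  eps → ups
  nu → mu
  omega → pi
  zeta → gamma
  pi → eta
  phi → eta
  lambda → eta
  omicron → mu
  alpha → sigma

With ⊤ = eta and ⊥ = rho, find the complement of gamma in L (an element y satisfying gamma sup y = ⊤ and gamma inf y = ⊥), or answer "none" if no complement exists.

Need y with gamma ∨ y = eta and gamma ∧ y = rho.
Checking each element gives: nu.

nu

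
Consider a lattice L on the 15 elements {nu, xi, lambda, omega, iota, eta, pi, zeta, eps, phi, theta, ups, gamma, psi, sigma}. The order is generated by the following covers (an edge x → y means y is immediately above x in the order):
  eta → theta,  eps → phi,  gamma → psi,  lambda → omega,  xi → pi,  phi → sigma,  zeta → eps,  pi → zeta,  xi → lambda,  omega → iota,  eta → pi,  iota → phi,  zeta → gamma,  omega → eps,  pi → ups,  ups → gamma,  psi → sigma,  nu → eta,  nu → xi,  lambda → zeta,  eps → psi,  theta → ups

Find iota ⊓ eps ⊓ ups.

xi

Common lower bounds of {iota, eps, ups}: nu, xi.
The greatest among these is xi.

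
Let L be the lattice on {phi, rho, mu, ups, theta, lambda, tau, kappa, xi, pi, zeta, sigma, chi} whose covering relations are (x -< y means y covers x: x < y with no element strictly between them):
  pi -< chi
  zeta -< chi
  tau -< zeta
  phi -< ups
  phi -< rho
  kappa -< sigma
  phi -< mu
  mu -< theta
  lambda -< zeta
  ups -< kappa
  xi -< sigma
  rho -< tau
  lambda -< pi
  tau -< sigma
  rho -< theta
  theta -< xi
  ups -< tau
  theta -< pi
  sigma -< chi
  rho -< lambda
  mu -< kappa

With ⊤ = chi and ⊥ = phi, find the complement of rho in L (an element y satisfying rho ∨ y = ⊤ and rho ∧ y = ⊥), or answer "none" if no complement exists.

none

For every candidate y, either rho ∨ y ≠ chi or rho ∧ y ≠ phi; no complement exists.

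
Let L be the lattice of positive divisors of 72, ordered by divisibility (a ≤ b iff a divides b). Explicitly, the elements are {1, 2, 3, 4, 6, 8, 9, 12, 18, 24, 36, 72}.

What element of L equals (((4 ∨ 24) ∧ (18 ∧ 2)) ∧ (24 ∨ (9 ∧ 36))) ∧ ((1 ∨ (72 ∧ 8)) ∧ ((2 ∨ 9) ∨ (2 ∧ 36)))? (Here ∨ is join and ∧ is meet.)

4 ∨ 24 = 24
18 ∧ 2 = 2
24 ∧ 2 = 2
9 ∧ 36 = 9
24 ∨ 9 = 72
2 ∧ 72 = 2
72 ∧ 8 = 8
1 ∨ 8 = 8
2 ∨ 9 = 18
2 ∧ 36 = 2
18 ∨ 2 = 18
8 ∧ 18 = 2
2 ∧ 2 = 2

2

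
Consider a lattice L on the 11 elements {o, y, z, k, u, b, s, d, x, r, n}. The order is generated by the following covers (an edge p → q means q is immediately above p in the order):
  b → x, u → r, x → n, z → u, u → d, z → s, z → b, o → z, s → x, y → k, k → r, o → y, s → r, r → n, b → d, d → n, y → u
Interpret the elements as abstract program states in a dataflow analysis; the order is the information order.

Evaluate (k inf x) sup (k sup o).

k

k ∧ x = o
k ∨ o = k
o ∨ k = k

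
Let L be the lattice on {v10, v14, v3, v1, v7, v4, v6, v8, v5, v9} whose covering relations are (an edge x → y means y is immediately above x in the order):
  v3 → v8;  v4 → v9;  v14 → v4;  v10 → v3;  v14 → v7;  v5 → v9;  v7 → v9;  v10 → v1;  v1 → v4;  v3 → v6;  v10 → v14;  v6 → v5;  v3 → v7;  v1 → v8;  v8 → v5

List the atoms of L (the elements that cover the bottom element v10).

The atoms are exactly the elements that cover v10: v1, v14, v3.

v1, v14, v3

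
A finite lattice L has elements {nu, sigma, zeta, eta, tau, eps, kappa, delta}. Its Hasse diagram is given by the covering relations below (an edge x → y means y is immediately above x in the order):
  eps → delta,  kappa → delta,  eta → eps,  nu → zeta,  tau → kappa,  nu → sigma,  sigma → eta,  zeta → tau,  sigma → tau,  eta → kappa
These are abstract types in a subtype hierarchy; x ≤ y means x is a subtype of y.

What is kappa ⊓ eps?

Common lower bounds of {kappa, eps}: eta, nu, sigma.
The greatest among these is eta.

eta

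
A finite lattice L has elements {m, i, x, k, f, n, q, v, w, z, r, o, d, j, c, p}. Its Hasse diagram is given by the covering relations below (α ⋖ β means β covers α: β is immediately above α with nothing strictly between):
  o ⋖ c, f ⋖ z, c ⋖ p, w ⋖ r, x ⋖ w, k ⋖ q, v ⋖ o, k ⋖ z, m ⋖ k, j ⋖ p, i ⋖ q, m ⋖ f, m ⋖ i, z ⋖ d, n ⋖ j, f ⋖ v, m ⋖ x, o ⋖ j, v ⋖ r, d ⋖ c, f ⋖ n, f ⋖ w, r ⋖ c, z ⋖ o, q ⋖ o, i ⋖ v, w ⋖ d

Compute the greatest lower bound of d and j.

Common lower bounds of {d, j}: f, k, m, z.
The greatest among these is z.

z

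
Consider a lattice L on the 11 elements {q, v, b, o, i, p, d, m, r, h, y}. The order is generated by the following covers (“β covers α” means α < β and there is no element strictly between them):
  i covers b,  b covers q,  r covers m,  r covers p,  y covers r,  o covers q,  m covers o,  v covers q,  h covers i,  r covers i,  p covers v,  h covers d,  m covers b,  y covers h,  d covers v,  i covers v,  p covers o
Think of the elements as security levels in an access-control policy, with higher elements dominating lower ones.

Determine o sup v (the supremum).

p

Common upper bounds of {o, v}: p, r, y.
The least among these is p.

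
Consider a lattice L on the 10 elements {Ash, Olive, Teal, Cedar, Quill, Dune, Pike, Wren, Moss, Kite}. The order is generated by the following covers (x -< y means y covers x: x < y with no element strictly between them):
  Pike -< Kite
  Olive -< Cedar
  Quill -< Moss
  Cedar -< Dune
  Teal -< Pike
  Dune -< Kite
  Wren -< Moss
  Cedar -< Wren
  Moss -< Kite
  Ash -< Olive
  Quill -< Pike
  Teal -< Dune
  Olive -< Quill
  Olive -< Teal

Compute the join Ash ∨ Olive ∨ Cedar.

Cedar

Common upper bounds of {Ash, Olive, Cedar}: Cedar, Dune, Kite, Moss, Wren.
The least among these is Cedar.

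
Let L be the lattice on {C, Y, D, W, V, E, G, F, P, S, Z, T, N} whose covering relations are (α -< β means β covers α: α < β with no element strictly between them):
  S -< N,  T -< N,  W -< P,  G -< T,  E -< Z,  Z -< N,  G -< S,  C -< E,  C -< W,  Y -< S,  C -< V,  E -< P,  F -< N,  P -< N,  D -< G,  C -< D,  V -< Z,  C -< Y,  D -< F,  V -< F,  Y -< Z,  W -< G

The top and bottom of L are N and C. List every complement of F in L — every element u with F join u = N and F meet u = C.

E, P, W, Y

Need u with F ∨ u = N and F ∧ u = C.
Checking each element gives: E, P, W, Y.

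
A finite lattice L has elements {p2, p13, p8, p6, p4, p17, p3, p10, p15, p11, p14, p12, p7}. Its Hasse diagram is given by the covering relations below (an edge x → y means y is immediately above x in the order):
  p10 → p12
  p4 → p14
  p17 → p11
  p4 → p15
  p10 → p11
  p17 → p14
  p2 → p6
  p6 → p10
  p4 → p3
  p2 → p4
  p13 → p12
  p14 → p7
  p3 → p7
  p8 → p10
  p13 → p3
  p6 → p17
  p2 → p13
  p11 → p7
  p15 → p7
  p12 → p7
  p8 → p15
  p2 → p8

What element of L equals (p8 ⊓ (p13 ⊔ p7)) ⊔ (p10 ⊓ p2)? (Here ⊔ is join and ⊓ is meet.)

p8

p13 ∨ p7 = p7
p8 ∧ p7 = p8
p10 ∧ p2 = p2
p8 ∨ p2 = p8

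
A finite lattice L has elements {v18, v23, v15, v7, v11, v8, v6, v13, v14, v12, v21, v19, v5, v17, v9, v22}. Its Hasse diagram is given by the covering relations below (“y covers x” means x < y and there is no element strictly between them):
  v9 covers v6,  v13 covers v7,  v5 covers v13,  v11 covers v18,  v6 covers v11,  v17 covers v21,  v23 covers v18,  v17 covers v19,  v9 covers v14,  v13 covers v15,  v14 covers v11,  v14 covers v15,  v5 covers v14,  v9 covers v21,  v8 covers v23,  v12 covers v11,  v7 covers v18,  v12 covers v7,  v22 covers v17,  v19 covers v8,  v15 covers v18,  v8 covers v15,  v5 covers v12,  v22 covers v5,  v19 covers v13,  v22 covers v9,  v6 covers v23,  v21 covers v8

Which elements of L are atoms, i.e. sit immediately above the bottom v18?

v11, v15, v23, v7

The atoms are exactly the elements that cover v18: v11, v15, v23, v7.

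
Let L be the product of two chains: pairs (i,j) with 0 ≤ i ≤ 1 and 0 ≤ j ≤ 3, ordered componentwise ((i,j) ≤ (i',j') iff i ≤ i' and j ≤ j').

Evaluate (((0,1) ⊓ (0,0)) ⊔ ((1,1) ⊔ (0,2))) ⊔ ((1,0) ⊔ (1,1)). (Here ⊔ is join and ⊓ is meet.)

(1,2)

(0,1) ∧ (0,0) = (0,0)
(1,1) ∨ (0,2) = (1,2)
(0,0) ∨ (1,2) = (1,2)
(1,0) ∨ (1,1) = (1,1)
(1,2) ∨ (1,1) = (1,2)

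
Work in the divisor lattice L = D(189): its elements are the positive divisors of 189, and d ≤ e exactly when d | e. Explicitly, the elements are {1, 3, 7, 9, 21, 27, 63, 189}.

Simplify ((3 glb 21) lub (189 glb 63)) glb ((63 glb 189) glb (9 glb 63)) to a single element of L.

3 ∧ 21 = 3
189 ∧ 63 = 63
3 ∨ 63 = 63
63 ∧ 189 = 63
9 ∧ 63 = 9
63 ∧ 9 = 9
63 ∧ 9 = 9

9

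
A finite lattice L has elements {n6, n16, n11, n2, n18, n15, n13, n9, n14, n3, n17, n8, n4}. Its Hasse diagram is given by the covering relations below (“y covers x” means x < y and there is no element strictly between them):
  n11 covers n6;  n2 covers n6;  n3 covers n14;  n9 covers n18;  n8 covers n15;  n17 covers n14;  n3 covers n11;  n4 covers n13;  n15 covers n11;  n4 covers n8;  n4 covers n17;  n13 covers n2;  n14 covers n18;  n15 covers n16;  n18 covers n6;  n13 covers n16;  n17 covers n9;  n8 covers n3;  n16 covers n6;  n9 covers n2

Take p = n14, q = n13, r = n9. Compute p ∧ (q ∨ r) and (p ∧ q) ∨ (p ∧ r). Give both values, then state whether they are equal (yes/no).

q ∨ r = n4, so p ∧ (q ∨ r) = n14 ∧ n4 = n14.
p ∧ q = n6 and p ∧ r = n18, so (p ∧ q) ∨ (p ∧ r) = n6 ∨ n18 = n18.
Equal: no.

n14; n18; no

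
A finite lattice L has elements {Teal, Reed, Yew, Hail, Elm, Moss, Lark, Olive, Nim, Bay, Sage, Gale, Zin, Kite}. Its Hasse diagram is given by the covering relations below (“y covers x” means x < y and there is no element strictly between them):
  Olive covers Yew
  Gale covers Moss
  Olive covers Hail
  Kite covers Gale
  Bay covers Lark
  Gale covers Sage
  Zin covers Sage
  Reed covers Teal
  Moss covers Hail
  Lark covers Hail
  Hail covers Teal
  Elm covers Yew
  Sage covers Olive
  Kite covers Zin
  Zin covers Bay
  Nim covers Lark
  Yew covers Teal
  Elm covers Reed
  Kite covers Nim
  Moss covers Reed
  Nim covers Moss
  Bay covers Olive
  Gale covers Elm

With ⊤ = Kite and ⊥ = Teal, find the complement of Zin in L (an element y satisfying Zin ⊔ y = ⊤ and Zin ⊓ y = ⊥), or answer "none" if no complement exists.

Need y with Zin ∨ y = Kite and Zin ∧ y = Teal.
Checking each element gives: Reed.

Reed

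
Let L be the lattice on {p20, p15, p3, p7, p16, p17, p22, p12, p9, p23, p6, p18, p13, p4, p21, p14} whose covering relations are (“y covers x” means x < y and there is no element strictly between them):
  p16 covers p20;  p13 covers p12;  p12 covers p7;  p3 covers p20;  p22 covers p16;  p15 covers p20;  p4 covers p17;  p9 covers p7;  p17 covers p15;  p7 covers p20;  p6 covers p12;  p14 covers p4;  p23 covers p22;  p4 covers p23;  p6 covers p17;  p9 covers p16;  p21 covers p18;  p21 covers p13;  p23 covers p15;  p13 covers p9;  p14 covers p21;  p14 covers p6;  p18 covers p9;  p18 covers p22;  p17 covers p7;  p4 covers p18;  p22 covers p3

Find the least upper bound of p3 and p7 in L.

Common upper bounds of {p3, p7}: p14, p18, p21, p4.
The least among these is p18.

p18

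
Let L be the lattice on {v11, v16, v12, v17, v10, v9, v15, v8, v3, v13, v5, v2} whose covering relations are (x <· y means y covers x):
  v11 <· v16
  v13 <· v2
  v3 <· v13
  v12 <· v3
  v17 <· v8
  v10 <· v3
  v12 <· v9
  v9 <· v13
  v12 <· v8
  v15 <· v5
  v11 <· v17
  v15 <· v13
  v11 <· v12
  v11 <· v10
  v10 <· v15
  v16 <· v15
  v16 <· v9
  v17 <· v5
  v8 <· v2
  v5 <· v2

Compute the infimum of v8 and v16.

Common lower bounds of {v8, v16}: v11.
The greatest among these is v11.

v11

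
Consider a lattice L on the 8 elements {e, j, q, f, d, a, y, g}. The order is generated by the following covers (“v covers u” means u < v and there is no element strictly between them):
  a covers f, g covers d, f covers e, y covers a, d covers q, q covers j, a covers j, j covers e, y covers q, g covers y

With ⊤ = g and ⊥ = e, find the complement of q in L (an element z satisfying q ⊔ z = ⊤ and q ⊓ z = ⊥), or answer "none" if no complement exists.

none

For every candidate z, either q ∨ z ≠ g or q ∧ z ≠ e; no complement exists.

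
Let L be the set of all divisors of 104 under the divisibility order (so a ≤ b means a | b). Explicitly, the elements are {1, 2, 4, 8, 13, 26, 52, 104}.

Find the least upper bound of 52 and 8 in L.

104

Common upper bounds of {52, 8}: 104.
The least among these is 104.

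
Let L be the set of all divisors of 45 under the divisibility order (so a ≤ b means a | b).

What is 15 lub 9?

45

Common upper bounds of {15, 9}: 45.
The least among these is 45.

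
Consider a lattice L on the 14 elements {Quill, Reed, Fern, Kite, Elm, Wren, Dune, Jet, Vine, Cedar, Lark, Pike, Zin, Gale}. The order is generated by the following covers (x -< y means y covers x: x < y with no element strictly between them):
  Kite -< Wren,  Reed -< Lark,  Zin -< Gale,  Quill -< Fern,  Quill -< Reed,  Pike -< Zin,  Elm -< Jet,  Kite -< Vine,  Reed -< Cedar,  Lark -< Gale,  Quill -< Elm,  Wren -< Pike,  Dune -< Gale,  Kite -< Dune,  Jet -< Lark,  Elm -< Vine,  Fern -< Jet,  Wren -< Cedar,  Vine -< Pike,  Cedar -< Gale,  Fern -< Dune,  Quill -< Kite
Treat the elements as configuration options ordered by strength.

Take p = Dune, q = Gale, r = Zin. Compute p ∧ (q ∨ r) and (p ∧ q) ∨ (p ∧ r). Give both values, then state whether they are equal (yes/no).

q ∨ r = Gale, so p ∧ (q ∨ r) = Dune ∧ Gale = Dune.
p ∧ q = Dune and p ∧ r = Kite, so (p ∧ q) ∨ (p ∧ r) = Dune ∨ Kite = Dune.
Equal: yes.

Dune; Dune; yes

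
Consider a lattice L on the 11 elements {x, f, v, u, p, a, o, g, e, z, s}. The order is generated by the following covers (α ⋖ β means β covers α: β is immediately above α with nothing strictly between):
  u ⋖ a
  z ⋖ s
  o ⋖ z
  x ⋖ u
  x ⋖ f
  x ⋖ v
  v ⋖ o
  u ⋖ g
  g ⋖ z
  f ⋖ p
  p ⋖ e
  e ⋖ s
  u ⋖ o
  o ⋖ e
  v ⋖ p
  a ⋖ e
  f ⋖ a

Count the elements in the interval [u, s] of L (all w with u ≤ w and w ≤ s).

The interval [u, s] = {a, e, g, o, s, u, z}, which has 7 elements.

7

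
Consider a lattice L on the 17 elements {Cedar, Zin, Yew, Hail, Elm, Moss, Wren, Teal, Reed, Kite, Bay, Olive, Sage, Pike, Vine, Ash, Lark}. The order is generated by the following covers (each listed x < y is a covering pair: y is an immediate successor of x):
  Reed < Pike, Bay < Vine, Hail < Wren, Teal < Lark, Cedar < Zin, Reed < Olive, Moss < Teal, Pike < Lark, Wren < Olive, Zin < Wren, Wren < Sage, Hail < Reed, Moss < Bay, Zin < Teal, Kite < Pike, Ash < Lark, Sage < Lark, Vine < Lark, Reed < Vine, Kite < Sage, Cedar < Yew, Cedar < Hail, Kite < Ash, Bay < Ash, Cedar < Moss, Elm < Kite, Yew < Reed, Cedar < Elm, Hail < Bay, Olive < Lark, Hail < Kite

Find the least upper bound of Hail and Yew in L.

Common upper bounds of {Hail, Yew}: Lark, Olive, Pike, Reed, Vine.
The least among these is Reed.

Reed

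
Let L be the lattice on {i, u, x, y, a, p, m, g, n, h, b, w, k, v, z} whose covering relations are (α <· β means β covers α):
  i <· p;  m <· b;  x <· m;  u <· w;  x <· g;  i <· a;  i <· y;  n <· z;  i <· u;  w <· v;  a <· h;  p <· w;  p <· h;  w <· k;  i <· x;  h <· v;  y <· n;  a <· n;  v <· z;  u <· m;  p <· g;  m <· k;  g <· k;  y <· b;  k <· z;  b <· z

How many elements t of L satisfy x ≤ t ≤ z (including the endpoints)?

6

The interval [x, z] = {b, g, k, m, x, z}, which has 6 elements.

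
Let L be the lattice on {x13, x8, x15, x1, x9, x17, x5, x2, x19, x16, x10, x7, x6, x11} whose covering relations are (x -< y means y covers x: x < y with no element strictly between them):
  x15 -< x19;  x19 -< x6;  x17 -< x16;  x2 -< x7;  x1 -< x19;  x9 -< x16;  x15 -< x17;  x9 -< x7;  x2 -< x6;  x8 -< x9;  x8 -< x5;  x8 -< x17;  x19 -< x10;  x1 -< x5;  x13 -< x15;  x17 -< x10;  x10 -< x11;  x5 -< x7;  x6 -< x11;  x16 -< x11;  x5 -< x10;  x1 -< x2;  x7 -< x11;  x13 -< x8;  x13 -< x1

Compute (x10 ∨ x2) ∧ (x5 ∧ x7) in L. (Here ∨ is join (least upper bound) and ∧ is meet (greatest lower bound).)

x5

x10 ∨ x2 = x11
x5 ∧ x7 = x5
x11 ∧ x5 = x5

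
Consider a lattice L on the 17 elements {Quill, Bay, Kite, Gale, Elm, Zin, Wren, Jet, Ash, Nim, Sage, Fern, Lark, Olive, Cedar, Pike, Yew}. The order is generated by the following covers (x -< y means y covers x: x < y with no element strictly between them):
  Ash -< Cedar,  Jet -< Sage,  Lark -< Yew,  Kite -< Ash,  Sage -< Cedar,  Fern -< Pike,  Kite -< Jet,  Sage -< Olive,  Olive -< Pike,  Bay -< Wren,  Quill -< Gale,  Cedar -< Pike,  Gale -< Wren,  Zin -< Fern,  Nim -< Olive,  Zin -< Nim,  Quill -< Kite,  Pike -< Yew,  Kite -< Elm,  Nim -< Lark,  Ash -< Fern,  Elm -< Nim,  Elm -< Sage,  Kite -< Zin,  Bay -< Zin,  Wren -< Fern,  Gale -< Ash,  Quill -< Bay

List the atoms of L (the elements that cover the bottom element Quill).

Bay, Gale, Kite

The atoms are exactly the elements that cover Quill: Bay, Gale, Kite.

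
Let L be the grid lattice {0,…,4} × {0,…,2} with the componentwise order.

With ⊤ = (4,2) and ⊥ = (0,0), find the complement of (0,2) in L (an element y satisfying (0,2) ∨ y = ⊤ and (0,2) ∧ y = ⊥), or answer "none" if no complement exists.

Need y with (0,2) ∨ y = (4,2) and (0,2) ∧ y = (0,0).
Checking each element gives: (4,0).

(4,0)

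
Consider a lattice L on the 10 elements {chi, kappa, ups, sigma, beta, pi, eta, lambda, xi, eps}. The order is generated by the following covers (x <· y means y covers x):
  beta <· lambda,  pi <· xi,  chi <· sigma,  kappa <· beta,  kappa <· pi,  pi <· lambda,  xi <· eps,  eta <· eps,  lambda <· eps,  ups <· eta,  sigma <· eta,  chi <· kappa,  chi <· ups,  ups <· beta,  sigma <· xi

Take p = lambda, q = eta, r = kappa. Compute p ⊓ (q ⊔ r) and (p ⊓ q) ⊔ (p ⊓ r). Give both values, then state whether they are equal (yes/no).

q ⊔ r = eps, so p ⊓ (q ⊔ r) = lambda ⊓ eps = lambda.
p ⊓ q = ups and p ⊓ r = kappa, so (p ⊓ q) ⊔ (p ⊓ r) = ups ⊔ kappa = beta.
Equal: no.

lambda; beta; no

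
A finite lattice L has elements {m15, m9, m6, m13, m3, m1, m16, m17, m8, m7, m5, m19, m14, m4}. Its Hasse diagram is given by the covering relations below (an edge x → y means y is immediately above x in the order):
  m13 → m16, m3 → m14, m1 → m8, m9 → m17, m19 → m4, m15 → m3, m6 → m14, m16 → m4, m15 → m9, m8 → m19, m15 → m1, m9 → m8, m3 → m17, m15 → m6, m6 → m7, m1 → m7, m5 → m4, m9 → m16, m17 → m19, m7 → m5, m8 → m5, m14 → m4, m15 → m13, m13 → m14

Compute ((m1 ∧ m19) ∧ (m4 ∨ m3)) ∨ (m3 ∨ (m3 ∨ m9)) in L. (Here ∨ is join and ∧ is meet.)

m1 ∧ m19 = m1
m4 ∨ m3 = m4
m1 ∧ m4 = m1
m3 ∨ m9 = m17
m3 ∨ m17 = m17
m1 ∨ m17 = m19

m19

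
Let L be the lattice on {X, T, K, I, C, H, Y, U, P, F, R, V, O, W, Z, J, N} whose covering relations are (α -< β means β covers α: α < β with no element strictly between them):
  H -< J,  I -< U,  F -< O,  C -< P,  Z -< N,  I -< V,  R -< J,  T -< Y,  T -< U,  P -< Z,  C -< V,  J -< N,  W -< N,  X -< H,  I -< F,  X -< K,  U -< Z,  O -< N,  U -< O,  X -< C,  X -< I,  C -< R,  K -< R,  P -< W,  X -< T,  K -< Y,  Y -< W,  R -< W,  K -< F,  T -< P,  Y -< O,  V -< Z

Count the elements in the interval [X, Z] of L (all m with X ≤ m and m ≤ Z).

The interval [X, Z] = {C, I, P, T, U, V, X, Z}, which has 8 elements.

8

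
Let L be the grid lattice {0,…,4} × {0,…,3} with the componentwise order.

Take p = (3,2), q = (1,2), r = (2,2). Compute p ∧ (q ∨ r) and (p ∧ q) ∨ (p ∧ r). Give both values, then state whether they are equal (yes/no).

q ∨ r = (2,2), so p ∧ (q ∨ r) = (3,2) ∧ (2,2) = (2,2).
p ∧ q = (1,2) and p ∧ r = (2,2), so (p ∧ q) ∨ (p ∧ r) = (1,2) ∨ (2,2) = (2,2).
Equal: yes.

(2,2); (2,2); yes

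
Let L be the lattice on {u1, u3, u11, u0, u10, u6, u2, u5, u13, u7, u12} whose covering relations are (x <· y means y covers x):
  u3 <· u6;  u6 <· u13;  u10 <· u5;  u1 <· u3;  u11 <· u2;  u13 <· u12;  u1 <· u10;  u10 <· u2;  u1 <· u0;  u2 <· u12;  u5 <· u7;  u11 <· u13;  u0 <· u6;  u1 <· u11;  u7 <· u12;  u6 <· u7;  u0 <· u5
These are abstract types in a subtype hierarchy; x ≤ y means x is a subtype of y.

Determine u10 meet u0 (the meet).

Common lower bounds of {u10, u0}: u1.
The greatest among these is u1.

u1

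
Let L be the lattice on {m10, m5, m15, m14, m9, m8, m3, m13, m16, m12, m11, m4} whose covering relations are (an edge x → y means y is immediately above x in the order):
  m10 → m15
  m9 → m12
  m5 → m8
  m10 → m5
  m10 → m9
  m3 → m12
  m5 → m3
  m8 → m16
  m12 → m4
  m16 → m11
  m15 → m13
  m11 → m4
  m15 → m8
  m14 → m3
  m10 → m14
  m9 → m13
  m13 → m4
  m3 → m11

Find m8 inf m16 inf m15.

Common lower bounds of {m8, m16, m15}: m10, m15.
The greatest among these is m15.

m15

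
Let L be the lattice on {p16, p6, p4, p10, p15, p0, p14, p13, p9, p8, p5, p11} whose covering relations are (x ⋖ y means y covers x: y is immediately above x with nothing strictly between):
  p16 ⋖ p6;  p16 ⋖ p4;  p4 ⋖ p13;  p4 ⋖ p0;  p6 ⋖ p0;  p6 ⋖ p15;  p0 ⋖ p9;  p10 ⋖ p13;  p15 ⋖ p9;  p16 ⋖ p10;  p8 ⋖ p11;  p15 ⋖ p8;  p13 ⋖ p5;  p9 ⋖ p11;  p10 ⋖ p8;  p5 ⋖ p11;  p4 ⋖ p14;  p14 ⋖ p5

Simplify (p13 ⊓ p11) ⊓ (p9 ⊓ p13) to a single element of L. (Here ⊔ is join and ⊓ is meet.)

p13 ∧ p11 = p13
p9 ∧ p13 = p4
p13 ∧ p4 = p4

p4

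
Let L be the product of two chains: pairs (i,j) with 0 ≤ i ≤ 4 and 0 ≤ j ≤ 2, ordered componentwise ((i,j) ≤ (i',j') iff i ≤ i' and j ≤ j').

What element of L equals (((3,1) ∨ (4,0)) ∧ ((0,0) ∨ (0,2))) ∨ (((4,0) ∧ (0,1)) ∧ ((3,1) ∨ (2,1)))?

(3,1) ∨ (4,0) = (4,1)
(0,0) ∨ (0,2) = (0,2)
(4,1) ∧ (0,2) = (0,1)
(4,0) ∧ (0,1) = (0,0)
(3,1) ∨ (2,1) = (3,1)
(0,0) ∧ (3,1) = (0,0)
(0,1) ∨ (0,0) = (0,1)

(0,1)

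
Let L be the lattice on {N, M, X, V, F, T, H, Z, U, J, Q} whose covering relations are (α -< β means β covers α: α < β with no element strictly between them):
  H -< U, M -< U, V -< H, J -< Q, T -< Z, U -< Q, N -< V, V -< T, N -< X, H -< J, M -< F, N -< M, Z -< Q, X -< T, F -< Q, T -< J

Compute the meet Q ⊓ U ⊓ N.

Common lower bounds of {Q, U, N}: N.
The greatest among these is N.

N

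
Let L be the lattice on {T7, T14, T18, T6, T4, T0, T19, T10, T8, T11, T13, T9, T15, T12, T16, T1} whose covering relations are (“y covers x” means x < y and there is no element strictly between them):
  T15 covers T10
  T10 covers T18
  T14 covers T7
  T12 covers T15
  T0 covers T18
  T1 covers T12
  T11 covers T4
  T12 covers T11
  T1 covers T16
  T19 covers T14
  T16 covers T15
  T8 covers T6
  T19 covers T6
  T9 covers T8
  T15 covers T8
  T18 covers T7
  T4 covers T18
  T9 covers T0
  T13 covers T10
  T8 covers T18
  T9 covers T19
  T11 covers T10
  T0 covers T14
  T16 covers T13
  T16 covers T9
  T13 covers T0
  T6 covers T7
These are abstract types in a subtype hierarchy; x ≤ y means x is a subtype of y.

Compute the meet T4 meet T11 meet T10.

Common lower bounds of {T4, T11, T10}: T18, T7.
The greatest among these is T18.

T18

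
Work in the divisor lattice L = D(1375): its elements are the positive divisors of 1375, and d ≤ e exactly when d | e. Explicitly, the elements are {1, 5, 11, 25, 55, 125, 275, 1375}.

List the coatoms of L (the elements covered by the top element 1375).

The coatoms are exactly the elements covered by 1375: 125, 275.

125, 275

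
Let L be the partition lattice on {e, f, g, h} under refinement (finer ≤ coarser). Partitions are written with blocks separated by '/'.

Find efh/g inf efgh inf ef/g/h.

The meet (common refinement) of efh/g, efgh, ef/g/h intersects blocks pairwise, giving ef/g/h.

ef/g/h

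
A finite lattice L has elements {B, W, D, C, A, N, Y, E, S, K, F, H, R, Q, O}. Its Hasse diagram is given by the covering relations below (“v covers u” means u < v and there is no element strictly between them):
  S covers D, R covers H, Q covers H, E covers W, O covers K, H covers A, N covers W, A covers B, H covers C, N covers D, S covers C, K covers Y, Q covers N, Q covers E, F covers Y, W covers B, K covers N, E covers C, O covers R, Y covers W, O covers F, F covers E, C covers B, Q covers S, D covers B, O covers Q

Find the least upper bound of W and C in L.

E

Common upper bounds of {W, C}: E, F, O, Q.
The least among these is E.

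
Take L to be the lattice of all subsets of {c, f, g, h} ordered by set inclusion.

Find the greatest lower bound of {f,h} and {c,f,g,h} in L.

{f,h}

Under ⊆, meet is intersection: {f,h} ∩ {c,f,g,h} = {f,h}.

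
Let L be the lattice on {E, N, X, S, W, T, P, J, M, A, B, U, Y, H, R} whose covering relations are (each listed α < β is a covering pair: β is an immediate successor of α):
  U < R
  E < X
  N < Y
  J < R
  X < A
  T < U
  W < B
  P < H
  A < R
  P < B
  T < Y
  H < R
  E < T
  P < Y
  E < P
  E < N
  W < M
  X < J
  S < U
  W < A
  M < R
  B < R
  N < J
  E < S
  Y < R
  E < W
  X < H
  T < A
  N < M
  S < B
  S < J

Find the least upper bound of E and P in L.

P

Common upper bounds of {E, P}: B, H, P, R, Y.
The least among these is P.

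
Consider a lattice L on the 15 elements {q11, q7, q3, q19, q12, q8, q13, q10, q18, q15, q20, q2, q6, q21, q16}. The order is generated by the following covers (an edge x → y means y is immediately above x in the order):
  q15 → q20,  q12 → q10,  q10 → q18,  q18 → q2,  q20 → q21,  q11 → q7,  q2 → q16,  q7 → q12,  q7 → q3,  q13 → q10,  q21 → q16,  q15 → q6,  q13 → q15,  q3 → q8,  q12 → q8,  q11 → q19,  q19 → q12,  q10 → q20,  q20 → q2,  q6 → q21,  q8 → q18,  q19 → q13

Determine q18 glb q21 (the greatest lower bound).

Common lower bounds of {q18, q21}: q10, q11, q12, q13, q19, q7.
The greatest among these is q10.

q10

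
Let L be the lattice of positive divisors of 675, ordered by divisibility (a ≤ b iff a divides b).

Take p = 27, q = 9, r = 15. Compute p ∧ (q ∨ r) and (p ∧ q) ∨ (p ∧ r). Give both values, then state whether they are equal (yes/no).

9; 9; yes

q ∨ r = 45, so p ∧ (q ∨ r) = 27 ∧ 45 = 9.
p ∧ q = 9 and p ∧ r = 3, so (p ∧ q) ∨ (p ∧ r) = 9 ∨ 3 = 9.
Equal: yes.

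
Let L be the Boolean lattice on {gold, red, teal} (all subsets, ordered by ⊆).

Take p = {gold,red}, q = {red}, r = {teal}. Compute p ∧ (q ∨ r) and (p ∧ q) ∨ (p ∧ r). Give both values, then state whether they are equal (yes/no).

q ∨ r = {red,teal}, so p ∧ (q ∨ r) = {gold,red} ∧ {red,teal} = {red}.
p ∧ q = {red} and p ∧ r = {}, so (p ∧ q) ∨ (p ∧ r) = {red} ∨ {} = {red}.
Equal: yes.

{red}; {red}; yes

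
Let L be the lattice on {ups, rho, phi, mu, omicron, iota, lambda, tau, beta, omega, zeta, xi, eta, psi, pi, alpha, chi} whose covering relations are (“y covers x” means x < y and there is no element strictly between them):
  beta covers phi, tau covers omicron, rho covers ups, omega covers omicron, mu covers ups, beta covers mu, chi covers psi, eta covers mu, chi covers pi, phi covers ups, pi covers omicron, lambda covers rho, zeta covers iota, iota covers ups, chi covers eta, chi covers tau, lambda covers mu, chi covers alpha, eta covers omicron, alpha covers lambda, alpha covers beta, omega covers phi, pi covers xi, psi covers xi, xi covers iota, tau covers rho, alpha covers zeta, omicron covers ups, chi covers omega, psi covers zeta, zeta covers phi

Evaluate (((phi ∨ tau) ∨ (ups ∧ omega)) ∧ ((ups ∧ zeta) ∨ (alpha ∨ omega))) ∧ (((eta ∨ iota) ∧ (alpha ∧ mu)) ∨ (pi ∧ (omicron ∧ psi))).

phi ∨ tau = chi
ups ∧ omega = ups
chi ∨ ups = chi
ups ∧ zeta = ups
alpha ∨ omega = chi
ups ∨ chi = chi
chi ∧ chi = chi
eta ∨ iota = chi
alpha ∧ mu = mu
chi ∧ mu = mu
omicron ∧ psi = ups
pi ∧ ups = ups
mu ∨ ups = mu
chi ∧ mu = mu

mu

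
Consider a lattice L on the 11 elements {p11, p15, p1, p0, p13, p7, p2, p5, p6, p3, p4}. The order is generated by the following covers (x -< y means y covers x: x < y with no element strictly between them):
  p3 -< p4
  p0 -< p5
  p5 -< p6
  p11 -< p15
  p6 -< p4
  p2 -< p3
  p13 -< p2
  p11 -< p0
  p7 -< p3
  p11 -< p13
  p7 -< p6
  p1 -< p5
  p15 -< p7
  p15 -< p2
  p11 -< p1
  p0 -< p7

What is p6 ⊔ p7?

p6

Common upper bounds of {p6, p7}: p4, p6.
The least among these is p6.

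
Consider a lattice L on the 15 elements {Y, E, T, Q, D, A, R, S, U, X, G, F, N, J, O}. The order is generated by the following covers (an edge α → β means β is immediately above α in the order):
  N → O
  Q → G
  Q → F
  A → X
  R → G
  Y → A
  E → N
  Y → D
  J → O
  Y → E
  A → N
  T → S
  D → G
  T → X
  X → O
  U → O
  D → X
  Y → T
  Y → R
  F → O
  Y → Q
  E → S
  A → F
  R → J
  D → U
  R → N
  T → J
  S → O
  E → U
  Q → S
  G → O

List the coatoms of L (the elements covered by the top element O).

F, G, J, N, S, U, X

The coatoms are exactly the elements covered by O: F, G, J, N, S, U, X.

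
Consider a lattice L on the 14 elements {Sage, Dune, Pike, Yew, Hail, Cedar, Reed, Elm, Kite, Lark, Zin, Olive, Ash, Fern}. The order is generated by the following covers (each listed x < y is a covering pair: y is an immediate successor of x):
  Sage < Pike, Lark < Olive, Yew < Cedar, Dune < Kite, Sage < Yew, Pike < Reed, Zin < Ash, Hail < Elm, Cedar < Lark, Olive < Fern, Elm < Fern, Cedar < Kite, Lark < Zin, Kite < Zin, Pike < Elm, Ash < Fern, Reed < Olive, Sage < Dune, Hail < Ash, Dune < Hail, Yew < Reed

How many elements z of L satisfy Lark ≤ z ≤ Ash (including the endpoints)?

The interval [Lark, Ash] = {Ash, Lark, Zin}, which has 3 elements.

3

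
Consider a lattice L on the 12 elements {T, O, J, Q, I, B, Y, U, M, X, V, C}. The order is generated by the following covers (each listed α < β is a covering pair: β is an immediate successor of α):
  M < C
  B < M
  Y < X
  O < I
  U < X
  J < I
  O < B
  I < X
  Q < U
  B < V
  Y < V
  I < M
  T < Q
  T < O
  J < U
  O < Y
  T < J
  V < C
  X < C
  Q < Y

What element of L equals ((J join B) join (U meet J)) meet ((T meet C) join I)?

J ∨ B = M
U ∧ J = J
M ∨ J = M
T ∧ C = T
T ∨ I = I
M ∧ I = I

I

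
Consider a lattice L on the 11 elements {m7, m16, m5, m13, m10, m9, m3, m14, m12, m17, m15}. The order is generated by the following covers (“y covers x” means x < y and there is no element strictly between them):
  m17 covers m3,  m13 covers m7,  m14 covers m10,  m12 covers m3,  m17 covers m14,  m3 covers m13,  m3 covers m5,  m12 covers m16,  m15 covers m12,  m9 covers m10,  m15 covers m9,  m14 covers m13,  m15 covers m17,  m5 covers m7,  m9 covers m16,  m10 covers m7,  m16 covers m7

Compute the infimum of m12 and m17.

m3

Common lower bounds of {m12, m17}: m13, m3, m5, m7.
The greatest among these is m3.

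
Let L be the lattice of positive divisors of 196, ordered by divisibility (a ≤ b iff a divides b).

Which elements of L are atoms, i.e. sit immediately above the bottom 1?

2, 7

The atoms are exactly the elements that cover 1: 2, 7.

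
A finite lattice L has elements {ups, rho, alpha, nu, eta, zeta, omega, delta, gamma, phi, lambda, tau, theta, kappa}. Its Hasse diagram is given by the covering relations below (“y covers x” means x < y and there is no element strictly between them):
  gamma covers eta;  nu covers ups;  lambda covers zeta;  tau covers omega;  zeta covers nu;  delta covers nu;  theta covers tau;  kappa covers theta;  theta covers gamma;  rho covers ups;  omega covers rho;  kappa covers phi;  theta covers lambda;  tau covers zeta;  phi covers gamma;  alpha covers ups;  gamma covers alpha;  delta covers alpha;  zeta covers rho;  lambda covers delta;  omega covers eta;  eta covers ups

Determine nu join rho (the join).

zeta

Common upper bounds of {nu, rho}: kappa, lambda, tau, theta, zeta.
The least among these is zeta.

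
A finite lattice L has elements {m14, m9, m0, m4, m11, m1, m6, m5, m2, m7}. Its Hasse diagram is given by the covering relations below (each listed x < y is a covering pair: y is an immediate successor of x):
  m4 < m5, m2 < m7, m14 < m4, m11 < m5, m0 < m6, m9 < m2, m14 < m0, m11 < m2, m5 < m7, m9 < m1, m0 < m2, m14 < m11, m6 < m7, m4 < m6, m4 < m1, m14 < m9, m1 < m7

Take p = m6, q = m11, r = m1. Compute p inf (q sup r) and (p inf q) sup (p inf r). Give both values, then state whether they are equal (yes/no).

m6; m4; no

q sup r = m7, so p inf (q sup r) = m6 inf m7 = m6.
p inf q = m14 and p inf r = m4, so (p inf q) sup (p inf r) = m14 sup m4 = m4.
Equal: no.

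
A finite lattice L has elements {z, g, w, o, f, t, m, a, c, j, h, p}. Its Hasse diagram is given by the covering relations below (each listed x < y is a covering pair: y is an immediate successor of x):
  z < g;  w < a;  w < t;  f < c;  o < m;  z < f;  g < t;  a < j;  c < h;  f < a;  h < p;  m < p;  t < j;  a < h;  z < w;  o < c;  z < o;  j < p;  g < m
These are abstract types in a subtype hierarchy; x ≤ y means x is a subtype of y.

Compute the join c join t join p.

p

Common upper bounds of {c, t, p}: p.
The least among these is p.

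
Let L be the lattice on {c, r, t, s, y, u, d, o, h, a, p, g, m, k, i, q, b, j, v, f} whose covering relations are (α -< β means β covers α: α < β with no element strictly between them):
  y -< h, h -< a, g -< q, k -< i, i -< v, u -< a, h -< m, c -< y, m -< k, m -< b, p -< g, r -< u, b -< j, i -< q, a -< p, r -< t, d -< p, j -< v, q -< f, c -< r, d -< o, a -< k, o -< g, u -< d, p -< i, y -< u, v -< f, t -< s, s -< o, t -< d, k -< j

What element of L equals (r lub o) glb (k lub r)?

r ∨ o = o
k ∨ r = k
o ∧ k = u

u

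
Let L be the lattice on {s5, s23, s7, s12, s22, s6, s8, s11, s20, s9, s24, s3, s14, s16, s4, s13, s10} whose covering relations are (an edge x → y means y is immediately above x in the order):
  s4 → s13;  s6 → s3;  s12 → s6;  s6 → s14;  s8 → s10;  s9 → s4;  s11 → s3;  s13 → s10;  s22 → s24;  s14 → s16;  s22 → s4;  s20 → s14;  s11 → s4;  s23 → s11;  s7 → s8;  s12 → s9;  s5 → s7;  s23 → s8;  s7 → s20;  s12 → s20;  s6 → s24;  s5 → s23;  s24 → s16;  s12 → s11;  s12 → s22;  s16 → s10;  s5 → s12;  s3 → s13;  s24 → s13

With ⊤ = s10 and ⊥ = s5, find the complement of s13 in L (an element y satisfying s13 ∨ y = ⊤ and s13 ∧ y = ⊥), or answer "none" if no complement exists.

s7

Need y with s13 ∨ y = s10 and s13 ∧ y = s5.
Checking each element gives: s7.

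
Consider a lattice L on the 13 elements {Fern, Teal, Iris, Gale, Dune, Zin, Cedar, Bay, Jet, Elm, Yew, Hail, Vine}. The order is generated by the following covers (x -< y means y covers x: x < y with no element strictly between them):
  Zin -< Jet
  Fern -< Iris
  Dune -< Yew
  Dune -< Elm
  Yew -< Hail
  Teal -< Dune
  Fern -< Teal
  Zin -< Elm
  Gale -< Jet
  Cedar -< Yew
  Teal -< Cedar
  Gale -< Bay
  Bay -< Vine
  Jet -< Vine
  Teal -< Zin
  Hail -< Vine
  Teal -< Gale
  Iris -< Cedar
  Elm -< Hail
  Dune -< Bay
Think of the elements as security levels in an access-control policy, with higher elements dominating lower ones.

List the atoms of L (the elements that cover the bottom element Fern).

Iris, Teal

The atoms are exactly the elements that cover Fern: Iris, Teal.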